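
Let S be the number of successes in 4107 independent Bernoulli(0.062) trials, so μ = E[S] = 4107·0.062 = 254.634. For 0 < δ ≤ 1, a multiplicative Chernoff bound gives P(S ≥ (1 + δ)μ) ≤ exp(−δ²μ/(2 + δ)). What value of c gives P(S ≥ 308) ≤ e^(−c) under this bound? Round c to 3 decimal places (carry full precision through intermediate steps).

Write 308 = (1 + δ)μ, so δ = 308/254.634 − 1 = 0.2095792…
Then the exponent is δ²μ/(2 + δ) = (308 − μ)² / (μ·(2 + δ)) = 5.061781.

5.062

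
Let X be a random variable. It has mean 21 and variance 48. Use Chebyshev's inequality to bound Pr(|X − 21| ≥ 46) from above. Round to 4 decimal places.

Chebyshev: Pr(|X − μ| ≥ t) ≤ Var(X)/t².
Bound = 48 / 2116 = 0.0227.

0.0227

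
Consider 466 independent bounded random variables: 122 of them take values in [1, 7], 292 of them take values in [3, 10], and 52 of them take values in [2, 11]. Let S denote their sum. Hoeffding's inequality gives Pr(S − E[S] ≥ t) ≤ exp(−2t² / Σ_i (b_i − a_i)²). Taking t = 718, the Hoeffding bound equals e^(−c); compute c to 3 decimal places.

Σ(b_i − a_i)² = 122·6² + 292·7² + 52·9² = 22912.
c = 2t² / 22912 = 2·718² / 22912 = 45.0003.

45.000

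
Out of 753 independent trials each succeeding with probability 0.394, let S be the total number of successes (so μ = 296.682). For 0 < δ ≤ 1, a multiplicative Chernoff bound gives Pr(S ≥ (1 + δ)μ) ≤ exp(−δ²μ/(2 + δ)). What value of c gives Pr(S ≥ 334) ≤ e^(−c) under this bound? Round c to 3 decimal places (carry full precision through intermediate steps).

2.208

Write 334 = (1 + δ)μ, so δ = 334/296.682 − 1 = 0.1257845…
Then the exponent is δ²μ/(2 + δ) = (334 − μ)² / (μ·(2 + δ)) = 2.208138.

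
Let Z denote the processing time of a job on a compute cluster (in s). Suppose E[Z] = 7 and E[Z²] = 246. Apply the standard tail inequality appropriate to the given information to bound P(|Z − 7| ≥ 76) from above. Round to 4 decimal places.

0.0341

The first two moments determine the variance, so Chebyshev's inequality is the sharpest standard bound available.
Var(Z) = E[Z²] − (E[Z])² = 246 − 49 = 197.
Chebyshev's inequality: P(|Z − μ| ≥ t) ≤ Var(Z)/t² = 197/5776 = 0.0341.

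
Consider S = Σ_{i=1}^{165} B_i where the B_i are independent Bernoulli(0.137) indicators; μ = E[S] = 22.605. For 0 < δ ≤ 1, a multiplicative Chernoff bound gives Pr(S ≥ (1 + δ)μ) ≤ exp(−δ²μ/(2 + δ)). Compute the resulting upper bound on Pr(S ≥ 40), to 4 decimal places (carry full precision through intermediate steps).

0.0080

Write 40 = (1 + δ)μ, so δ = 40/22.605 − 1 = 0.76952…
Then the exponent is δ²μ/(2 + δ) = (40 − μ)² / (μ·(2 + δ)) = 4.833257.
Bound = exp(−4.833257) = 0.00796.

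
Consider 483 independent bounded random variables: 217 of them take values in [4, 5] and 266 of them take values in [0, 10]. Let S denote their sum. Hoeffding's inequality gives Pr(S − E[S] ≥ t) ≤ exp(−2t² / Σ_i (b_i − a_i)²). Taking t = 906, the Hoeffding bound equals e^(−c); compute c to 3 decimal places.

61.218

Σ(b_i − a_i)² = 217·1² + 266·10² = 26817.
c = 2t² / 26817 = 2·906² / 26817 = 61.2176.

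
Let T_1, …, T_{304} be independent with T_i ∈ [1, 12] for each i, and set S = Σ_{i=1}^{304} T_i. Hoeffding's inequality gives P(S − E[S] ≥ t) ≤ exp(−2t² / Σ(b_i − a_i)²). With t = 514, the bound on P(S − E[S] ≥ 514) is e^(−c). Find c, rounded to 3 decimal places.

Σ(b_i − a_i)² = 304·(11)² = 36784.
c = 2t²/36784 = 2·514²/36784 = 14.3647.

14.365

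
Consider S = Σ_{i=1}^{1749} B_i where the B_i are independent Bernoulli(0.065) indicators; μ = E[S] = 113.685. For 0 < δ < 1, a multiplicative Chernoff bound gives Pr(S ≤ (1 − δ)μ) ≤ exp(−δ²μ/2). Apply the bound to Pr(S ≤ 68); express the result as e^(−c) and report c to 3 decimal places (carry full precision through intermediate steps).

Write 68 = (1 − δ)μ, so δ = 1 − 68/113.685 = 0.401856…
Then the exponent is δ²μ/2 = (μ − 68)²/(2μ) = 9.179396.

9.179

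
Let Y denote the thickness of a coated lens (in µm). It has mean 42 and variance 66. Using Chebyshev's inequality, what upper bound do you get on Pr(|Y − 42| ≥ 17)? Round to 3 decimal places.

0.228

Chebyshev: Pr(|Y − μ| ≥ t) ≤ Var(Y)/t².
Bound = 66 / 289 = 0.2284.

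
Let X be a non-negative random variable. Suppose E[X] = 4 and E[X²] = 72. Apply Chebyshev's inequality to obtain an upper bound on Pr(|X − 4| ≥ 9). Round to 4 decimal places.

Var(X) = E[X²] − (E[X])² = 72 − 16 = 56.
Chebyshev's inequality: Pr(|X − μ| ≥ t) ≤ Var(X)/t² = 56/81 = 0.6914.

0.6914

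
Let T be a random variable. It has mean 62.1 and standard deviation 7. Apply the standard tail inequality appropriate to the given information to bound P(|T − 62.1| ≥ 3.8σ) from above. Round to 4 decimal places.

0.0693

Mean and variance are known, so Chebyshev's inequality applies.
Chebyshev: P(|T − μ| ≥ t) ≤ Var(T)/t².
Var(T) = σ² = 7² = 49.
t = 3.8·7 = 26.6.
Bound = 49 / 707.56 = 0.0693.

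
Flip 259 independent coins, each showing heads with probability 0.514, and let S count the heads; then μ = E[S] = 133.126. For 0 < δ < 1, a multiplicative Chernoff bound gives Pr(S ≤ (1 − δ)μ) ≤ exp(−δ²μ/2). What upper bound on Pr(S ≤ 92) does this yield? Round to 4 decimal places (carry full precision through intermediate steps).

Write 92 = (1 − δ)μ, so δ = 1 − 92/133.126 = 0.3089254…
Then the exponent is δ²μ/2 = (μ − 92)²/(2μ) = 6.352433.
Bound = exp(−6.352433) = 0.00174.

0.0017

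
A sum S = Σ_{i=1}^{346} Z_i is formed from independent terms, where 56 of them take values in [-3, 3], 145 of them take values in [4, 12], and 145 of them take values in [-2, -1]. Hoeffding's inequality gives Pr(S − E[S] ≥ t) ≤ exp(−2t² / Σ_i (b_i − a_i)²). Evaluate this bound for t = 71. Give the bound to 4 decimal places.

Σ(b_i − a_i)² = 56·6² + 145·8² + 145·1² = 11441.
Exponent = 2·71² / 11441 = 0.88122.
Bound = exp(−0.88122) = 0.41428.

0.4143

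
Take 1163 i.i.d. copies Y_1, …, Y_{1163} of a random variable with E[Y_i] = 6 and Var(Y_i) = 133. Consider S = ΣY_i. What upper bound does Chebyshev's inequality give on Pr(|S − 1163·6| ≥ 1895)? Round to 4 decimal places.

0.0431

Var(S) = n·Var(Y_i) = 1163·133 = 154679.
Chebyshev: Pr(|S − 1163·6| ≥ 1895) ≤ Var(S)/1895² = 154679/3591025 = 0.0431.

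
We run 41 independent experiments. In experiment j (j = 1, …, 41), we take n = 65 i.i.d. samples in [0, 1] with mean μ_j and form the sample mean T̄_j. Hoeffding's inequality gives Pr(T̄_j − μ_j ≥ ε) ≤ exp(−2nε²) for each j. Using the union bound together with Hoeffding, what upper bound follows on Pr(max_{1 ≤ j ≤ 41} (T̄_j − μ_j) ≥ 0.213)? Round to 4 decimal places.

0.1125

Per-experiment Hoeffding bound: exp(−2·65·0.213²) = exp(−5.89797) = 0.002745.
Union bound over 41 events: 41·0.002745 = 0.11255.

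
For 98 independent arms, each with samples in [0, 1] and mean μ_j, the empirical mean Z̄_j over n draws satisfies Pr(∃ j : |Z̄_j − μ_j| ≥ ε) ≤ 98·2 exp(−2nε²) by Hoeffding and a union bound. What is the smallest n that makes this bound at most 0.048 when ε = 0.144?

Need 2·98·exp(−2nε²) ≤ 0.048, i.e. exp(−2nε²) ≤ 0.048/196.
So 2nε² ≥ ln(196/0.048) = 8.314669.
Hence n ≥ 8.314669/(2·0.144²) = 200.489.
The smallest integer n is 201.

201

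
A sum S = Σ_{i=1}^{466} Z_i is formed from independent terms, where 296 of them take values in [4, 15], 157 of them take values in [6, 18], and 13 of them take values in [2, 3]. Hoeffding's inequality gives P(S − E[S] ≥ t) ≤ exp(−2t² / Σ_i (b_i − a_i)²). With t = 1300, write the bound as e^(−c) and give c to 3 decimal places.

57.840

Σ(b_i − a_i)² = 296·11² + 157·12² + 13·1² = 58437.
c = 2t² / 58437 = 2·1300² / 58437 = 57.8401.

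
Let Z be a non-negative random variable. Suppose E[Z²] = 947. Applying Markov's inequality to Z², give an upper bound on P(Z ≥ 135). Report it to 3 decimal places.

Since Z ≥ 0, the event {Z ≥ 135} is the same as {Z² ≥ 18225}.
Markov's inequality applied to Z² gives P(Z² ≥ 18225) ≤ E[Z²]/18225 = 947/18225 = 0.0520.

0.052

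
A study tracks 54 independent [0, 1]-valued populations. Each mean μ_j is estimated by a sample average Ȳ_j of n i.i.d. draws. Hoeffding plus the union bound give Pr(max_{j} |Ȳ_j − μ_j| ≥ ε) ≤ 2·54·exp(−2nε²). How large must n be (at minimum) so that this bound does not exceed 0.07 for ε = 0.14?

Need 2·54·exp(−2nε²) ≤ 0.07, i.e. exp(−2nε²) ≤ 0.07/108.
So 2nε² ≥ ln(108/0.07) = 7.341391.
Hence n ≥ 7.341391/(2·0.14²) = 187.280.
The smallest integer n is 188.

188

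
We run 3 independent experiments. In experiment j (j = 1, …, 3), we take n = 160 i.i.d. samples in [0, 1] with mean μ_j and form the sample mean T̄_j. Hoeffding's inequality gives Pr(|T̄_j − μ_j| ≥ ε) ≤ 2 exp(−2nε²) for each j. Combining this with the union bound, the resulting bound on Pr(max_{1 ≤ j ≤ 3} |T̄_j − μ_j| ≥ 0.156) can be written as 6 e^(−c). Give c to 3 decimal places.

7.788

Union bound over the 3 events: Pr(max_{1 ≤ j ≤ 3} |T̄_j − μ_j| ≥ 0.156) ≤ 3·2·exp(−2nε²) = 6 exp(−2·160·0.156²).
So c = 2·160·0.156² = 7.7875.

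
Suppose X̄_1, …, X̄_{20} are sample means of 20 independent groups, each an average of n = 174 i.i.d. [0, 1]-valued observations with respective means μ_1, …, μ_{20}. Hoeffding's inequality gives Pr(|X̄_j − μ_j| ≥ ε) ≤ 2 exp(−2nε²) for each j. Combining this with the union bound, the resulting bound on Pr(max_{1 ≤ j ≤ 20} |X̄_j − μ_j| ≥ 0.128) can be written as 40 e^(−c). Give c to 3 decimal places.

Union bound over the 20 events: Pr(max_{1 ≤ j ≤ 20} |X̄_j − μ_j| ≥ 0.128) ≤ 20·2·exp(−2nε²) = 40 exp(−2·174·0.128²).
So c = 2·174·0.128² = 5.7016.

5.702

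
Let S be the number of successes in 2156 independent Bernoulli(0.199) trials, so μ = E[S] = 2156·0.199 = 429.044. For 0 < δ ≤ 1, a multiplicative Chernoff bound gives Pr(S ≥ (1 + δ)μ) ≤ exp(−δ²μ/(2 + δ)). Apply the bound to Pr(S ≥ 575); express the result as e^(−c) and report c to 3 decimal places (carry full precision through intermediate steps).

21.217

Write 575 = (1 + δ)μ, so δ = 575/429.044 − 1 = 0.3401889…
Then the exponent is δ²μ/(2 + δ) = (575 − μ)² / (μ·(2 + δ)) = 21.217351.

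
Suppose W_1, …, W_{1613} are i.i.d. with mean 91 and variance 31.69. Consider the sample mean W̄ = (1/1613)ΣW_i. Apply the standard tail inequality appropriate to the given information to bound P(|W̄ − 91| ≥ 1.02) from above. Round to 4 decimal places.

With mean and variance of each term known, Chebyshev's inequality bounds the deviation of the sum (or sample mean).
Var(W̄) = Var(W_i)/n = 31.69/1613 = 0.019647.
Chebyshev: P(|W̄ − 91| ≥ 1.02) ≤ Var(W̄)/(1.02)² = 31.69/(1613·1.02²) = 0.0189.

0.0189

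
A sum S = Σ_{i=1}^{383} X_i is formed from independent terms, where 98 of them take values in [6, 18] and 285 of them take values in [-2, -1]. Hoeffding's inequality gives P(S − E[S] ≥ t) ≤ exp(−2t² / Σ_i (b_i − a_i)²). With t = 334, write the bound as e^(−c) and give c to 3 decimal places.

15.497

Σ(b_i − a_i)² = 98·12² + 285·1² = 14397.
c = 2t² / 14397 = 2·334² / 14397 = 15.4971.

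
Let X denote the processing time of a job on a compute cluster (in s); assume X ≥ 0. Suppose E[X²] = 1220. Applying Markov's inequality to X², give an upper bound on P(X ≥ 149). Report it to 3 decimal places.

Since X ≥ 0, the event {X ≥ 149} is the same as {X² ≥ 22201}.
Markov's inequality applied to X² gives P(X² ≥ 22201) ≤ E[X²]/22201 = 1220/22201 = 0.0550.

0.055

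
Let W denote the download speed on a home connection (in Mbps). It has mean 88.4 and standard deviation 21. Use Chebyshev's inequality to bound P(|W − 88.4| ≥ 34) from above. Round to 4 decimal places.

0.3815

Chebyshev: P(|W − μ| ≥ t) ≤ Var(W)/t².
Var(W) = σ² = 21² = 441.
Bound = 441 / 1156 = 0.3815.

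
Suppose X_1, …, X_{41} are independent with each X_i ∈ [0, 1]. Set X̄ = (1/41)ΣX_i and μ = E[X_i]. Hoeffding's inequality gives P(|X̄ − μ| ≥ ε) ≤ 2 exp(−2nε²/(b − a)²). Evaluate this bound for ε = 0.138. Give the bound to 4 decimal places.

0.4196

Exponent: 2nε²/(b − a)² = 2·41·0.138² / 1² = 1.56161.
Bound = 2·exp(−1.56161) = 0.41960.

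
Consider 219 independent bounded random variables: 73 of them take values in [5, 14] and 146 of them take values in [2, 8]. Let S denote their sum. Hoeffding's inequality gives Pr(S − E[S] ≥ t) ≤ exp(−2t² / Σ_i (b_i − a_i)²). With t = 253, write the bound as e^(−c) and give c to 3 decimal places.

11.462

Σ(b_i − a_i)² = 73·9² + 146·6² = 11169.
c = 2t² / 11169 = 2·253² / 11169 = 11.4619.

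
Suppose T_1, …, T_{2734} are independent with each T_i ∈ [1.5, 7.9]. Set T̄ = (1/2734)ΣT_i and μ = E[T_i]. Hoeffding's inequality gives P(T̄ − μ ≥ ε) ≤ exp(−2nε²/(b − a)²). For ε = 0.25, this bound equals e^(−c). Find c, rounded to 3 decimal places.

c = 2nε²/(b − a)² = 2·2734·0.25² / 6.4² = 8.3435.

8.344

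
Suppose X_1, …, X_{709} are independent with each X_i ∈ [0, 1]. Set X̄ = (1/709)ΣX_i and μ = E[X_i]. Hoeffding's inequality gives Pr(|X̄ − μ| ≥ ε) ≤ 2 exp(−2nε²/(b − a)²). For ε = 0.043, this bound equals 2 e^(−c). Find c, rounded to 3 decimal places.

c = 2nε²/(b − a)² = 2·709·0.043² / 1² = 2.6219.

2.622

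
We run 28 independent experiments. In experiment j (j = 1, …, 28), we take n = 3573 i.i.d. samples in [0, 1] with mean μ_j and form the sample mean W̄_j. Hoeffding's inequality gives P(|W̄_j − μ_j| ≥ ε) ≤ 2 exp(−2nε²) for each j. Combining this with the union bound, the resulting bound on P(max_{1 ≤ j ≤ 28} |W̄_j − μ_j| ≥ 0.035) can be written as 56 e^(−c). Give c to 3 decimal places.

8.754

Union bound over the 28 events: P(max_{1 ≤ j ≤ 28} |W̄_j − μ_j| ≥ 0.035) ≤ 28·2·exp(−2nε²) = 56 exp(−2·3573·0.035²).
So c = 2·3573·0.035² = 8.7538.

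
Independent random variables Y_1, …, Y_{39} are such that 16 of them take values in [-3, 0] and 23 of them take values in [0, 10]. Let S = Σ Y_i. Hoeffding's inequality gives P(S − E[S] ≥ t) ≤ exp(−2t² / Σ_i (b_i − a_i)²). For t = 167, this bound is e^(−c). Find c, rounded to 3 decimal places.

Σ(b_i − a_i)² = 16·3² + 23·10² = 2444.
c = 2t² / 2444 = 2·167² / 2444 = 22.8224.

22.822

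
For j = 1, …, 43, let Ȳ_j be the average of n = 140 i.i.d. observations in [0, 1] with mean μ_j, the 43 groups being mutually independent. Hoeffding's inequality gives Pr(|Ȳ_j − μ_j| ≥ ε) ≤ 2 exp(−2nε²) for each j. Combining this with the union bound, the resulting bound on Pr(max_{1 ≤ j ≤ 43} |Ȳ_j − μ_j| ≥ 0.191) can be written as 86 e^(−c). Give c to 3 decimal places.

10.215

Union bound over the 43 events: Pr(max_{1 ≤ j ≤ 43} |Ȳ_j − μ_j| ≥ 0.191) ≤ 43·2·exp(−2nε²) = 86 exp(−2·140·0.191²).
So c = 2·140·0.191² = 10.2147.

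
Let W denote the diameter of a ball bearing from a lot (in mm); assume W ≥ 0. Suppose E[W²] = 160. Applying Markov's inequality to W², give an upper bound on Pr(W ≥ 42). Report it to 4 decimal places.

0.0907

Since W ≥ 0, the event {W ≥ 42} is the same as {W² ≥ 1764}.
Markov's inequality applied to W² gives Pr(W² ≥ 1764) ≤ E[W²]/1764 = 160/1764 = 0.0907.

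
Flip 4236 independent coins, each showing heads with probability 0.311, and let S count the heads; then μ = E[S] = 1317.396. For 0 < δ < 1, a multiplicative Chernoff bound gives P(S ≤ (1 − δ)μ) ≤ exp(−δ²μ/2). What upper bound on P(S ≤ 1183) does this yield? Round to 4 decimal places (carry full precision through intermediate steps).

Write 1183 = (1 − δ)μ, so δ = 1 − 1183/1317.396 = 0.1020164…
Then the exponent is δ²μ/2 = (μ − 1183)²/(2μ) = 6.855298.
Bound = exp(−6.855298) = 0.00105.

0.0011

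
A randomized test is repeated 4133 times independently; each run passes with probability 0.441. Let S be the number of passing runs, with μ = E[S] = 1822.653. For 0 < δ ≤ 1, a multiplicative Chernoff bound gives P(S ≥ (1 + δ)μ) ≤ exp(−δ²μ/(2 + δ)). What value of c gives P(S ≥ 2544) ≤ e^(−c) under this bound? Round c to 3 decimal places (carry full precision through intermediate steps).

Write 2544 = (1 + δ)μ, so δ = 2544/1822.653 − 1 = 0.3957676…
Then the exponent is δ²μ/(2 + δ) = (2544 − μ)² / (μ·(2 + δ)) = 119.162547.

119.163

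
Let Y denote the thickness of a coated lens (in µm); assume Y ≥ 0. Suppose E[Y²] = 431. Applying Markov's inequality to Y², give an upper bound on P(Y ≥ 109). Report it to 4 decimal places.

0.0363

Since Y ≥ 0, the event {Y ≥ 109} is the same as {Y² ≥ 11881}.
Markov's inequality applied to Y² gives P(Y² ≥ 11881) ≤ E[Y²]/11881 = 431/11881 = 0.0363.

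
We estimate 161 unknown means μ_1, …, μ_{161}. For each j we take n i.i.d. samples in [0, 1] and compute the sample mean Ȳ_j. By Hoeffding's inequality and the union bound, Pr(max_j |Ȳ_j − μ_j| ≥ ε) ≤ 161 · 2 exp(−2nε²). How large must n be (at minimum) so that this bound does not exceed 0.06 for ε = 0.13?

Need 2·161·exp(−2nε²) ≤ 0.06, i.e. exp(−2nε²) ≤ 0.06/322.
So 2nε² ≥ ln(322/0.06) = 8.587962.
Hence n ≥ 8.587962/(2·0.13²) = 254.082.
The smallest integer n is 255.

255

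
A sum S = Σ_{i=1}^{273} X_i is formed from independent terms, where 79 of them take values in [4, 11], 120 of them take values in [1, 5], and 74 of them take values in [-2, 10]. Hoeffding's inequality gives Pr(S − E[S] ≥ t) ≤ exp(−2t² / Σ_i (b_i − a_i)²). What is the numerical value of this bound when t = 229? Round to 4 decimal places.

Σ(b_i − a_i)² = 79·7² + 120·4² + 74·12² = 16447.
Exponent = 2·229² / 16447 = 6.37697.
Bound = exp(−6.37697) = 0.00170.

0.0017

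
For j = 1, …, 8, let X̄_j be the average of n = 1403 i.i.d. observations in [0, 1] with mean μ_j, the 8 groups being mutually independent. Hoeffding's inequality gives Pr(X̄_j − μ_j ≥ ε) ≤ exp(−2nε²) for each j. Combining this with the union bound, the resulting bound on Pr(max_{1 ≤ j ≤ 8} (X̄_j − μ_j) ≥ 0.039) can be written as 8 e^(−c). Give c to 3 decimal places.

Union bound over the 8 events: Pr(max_{1 ≤ j ≤ 8} (X̄_j − μ_j) ≥ 0.039) ≤ 8·exp(−2nε²) = 8 exp(−2·1403·0.039²).
So c = 2·1403·0.039² = 4.2679.

4.268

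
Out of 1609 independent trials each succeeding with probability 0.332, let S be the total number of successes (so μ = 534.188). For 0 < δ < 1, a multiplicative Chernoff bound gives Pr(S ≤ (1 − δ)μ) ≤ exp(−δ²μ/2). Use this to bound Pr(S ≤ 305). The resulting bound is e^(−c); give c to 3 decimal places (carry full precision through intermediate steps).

Write 305 = (1 − δ)μ, so δ = 1 − 305/534.188 = 0.42904…
Then the exponent is δ²μ/2 = (μ − 305)²/(2μ) = 49.165406.

49.165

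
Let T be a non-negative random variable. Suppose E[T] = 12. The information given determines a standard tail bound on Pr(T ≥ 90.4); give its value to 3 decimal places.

0.133

Only the mean of a non-negative variable is known, so Markov's inequality is the applicable tail bound.
Markov's inequality: for a non-negative random variable, Pr(T ≥ a) ≤ E[T]/a.
Here E[T] = 12 and a = 90.4, so the bound is 12/90.4 = 0.1327.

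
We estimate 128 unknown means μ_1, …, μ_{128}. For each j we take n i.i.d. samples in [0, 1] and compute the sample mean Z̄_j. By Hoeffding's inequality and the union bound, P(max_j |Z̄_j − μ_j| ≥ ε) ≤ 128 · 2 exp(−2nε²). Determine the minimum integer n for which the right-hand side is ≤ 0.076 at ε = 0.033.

3730

Need 2·128·exp(−2nε²) ≤ 0.076, i.e. exp(−2nε²) ≤ 0.076/256.
So 2nε² ≥ ln(256/0.076) = 8.122199.
Hence n ≥ 8.122199/(2·0.033²) = 3729.201.
The smallest integer n is 3730.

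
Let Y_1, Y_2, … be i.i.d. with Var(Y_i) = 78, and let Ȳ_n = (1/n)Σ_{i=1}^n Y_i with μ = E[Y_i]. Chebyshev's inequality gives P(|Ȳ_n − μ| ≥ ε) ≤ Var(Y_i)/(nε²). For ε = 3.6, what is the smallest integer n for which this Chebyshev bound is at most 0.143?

Require 78/(n·3.6²) ≤ 0.143, i.e. n ≥ 78/(0.143·3.6²) = 42.088.
The smallest integer n is 43.

43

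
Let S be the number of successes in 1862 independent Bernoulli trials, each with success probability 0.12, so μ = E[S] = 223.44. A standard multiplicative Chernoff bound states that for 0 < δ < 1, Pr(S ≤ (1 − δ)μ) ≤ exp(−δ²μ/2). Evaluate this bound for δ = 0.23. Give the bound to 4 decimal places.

0.0027

Exponent = δ²μ/2 = 0.23²·223.44/2 = 5.9100.
Bound = exp(−5.9100) = 0.00271.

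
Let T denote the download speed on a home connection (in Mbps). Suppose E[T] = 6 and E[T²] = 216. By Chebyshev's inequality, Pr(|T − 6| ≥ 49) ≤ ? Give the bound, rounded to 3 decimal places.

0.075

Var(T) = E[T²] − (E[T])² = 216 − 36 = 180.
Chebyshev's inequality: Pr(|T − μ| ≥ t) ≤ Var(T)/t² = 180/2401 = 0.0750.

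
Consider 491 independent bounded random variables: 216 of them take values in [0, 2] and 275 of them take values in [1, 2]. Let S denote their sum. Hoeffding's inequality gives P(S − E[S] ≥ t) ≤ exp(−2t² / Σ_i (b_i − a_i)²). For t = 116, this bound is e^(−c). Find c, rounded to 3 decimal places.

23.628

Σ(b_i − a_i)² = 216·2² + 275·1² = 1139.
c = 2t² / 1139 = 2·116² / 1139 = 23.6277.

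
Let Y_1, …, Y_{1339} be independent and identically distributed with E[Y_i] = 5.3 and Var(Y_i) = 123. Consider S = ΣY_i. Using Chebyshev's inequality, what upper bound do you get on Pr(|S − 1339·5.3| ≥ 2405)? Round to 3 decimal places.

0.028

Var(S) = n·Var(Y_i) = 1339·123 = 164697.
Chebyshev: Pr(|S − 1339·5.3| ≥ 2405) ≤ Var(S)/2405² = 164697/5784025 = 0.0285.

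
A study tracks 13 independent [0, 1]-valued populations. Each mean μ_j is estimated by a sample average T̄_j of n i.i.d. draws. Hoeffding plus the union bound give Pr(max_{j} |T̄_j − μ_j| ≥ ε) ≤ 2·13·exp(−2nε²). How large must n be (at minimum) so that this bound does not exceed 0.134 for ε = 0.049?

1098

Need 2·13·exp(−2nε²) ≤ 0.134, i.e. exp(−2nε²) ≤ 0.134/26.
So 2nε² ≥ ln(26/0.134) = 5.268012.
Hence n ≥ 5.268012/(2·0.049²) = 1097.045.
The smallest integer n is 1098.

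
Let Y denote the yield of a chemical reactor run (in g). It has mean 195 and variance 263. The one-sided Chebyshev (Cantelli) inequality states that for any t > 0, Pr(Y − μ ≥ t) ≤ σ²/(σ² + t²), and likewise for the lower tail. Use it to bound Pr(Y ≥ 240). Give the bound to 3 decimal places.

Here σ² = 263 and t = 45, so σ² + t² = 2288.
Cantelli's bound: 263/2288 = 0.1149.

0.115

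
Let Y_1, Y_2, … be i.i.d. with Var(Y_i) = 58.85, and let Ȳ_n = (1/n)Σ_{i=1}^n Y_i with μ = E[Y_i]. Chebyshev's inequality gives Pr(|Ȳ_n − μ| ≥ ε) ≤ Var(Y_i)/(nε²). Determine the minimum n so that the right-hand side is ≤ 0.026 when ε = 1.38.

Require 58.85/(n·1.38²) ≤ 0.026, i.e. n ≥ 58.85/(0.026·1.38²) = 1188.543.
The smallest integer n is 1189.

1189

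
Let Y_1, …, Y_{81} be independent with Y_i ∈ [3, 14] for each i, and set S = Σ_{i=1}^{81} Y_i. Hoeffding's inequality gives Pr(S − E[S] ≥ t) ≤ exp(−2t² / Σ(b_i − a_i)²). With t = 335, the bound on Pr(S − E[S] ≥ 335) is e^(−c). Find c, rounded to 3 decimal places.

22.901

Σ(b_i − a_i)² = 81·(11)² = 9801.
c = 2t²/9801 = 2·335²/9801 = 22.9007.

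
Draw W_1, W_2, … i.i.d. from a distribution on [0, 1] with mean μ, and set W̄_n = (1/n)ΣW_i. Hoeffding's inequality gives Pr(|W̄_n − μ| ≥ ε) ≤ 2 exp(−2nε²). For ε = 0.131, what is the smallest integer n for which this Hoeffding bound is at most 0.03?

123

Require 2·exp(−2nε²) ≤ 0.03, i.e. 2nε² ≥ ln(2/0.03) = 4.199705.
So n ≥ 4.199705 / (2·0.131²) = 122.362.
The smallest integer n is 123.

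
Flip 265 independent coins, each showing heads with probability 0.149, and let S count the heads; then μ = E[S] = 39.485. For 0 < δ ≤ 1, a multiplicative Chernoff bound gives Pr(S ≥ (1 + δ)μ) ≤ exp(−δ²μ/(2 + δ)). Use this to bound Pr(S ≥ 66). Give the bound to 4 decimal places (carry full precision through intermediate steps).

0.0013

Write 66 = (1 + δ)μ, so δ = 66/39.485 − 1 = 0.6715208…
Then the exponent is δ²μ/(2 + δ) = (66 − μ)² / (μ·(2 + δ)) = 6.664883.
Bound = exp(−6.664883) = 0.00127.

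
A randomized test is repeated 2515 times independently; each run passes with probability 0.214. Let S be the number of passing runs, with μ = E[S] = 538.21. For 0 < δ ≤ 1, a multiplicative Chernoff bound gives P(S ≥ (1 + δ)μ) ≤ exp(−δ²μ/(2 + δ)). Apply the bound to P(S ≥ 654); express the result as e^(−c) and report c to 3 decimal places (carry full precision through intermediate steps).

Write 654 = (1 + δ)μ, so δ = 654/538.21 − 1 = 0.2151391…
Then the exponent is δ²μ/(2 + δ) = (654 − μ)² / (μ·(2 + δ)) = 11.245774.

11.246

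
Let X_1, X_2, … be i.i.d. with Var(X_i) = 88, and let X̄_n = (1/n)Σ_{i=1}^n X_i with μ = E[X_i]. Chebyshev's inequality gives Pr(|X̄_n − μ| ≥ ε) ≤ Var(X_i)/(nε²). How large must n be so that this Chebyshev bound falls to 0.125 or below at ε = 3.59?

Require 88/(n·3.59²) ≤ 0.125, i.e. n ≥ 88/(0.125·3.59²) = 54.624.
The smallest integer n is 55.

55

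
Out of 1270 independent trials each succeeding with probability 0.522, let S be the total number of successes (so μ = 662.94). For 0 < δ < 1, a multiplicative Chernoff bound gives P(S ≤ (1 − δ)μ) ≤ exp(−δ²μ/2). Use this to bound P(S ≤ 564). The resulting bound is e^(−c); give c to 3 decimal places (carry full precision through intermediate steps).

Write 564 = (1 − δ)μ, so δ = 1 − 564/662.94 = 0.1492443…
Then the exponent is δ²μ/2 = (μ − 564)²/(2μ) = 7.383114.

7.383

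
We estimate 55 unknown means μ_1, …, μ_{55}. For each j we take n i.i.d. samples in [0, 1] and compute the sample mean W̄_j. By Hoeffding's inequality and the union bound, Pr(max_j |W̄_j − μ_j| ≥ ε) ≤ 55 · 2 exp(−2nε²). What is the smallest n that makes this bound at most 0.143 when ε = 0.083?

483

Need 2·55·exp(−2nε²) ≤ 0.143, i.e. exp(−2nε²) ≤ 0.143/110.
So 2nε² ≥ ln(110/0.143) = 6.645391.
Hence n ≥ 6.645391/(2·0.083²) = 482.319.
The smallest integer n is 483.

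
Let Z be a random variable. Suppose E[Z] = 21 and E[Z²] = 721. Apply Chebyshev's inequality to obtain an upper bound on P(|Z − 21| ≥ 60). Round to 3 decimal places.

0.078

Var(Z) = E[Z²] − (E[Z])² = 721 − 441 = 280.
Chebyshev's inequality: P(|Z − μ| ≥ t) ≤ Var(Z)/t² = 280/3600 = 0.0778.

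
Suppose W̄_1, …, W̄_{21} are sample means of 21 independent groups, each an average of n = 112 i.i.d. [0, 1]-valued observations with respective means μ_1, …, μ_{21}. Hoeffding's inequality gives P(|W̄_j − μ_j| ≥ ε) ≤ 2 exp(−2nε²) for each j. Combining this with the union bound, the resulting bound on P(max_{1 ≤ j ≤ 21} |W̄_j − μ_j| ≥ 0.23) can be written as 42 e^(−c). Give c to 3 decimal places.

Union bound over the 21 events: P(max_{1 ≤ j ≤ 21} |W̄_j − μ_j| ≥ 0.23) ≤ 21·2·exp(−2nε²) = 42 exp(−2·112·0.23²).
So c = 2·112·0.23² = 11.8496.

11.850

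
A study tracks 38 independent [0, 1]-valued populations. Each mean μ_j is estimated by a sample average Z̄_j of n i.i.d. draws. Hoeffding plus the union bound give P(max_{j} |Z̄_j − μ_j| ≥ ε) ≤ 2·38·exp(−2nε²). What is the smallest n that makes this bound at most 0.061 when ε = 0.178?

Need 2·38·exp(−2nε²) ≤ 0.061, i.e. exp(−2nε²) ≤ 0.061/76.
So 2nε² ≥ ln(76/0.061) = 7.127615.
Hence n ≥ 7.127615/(2·0.178²) = 112.480.
The smallest integer n is 113.

113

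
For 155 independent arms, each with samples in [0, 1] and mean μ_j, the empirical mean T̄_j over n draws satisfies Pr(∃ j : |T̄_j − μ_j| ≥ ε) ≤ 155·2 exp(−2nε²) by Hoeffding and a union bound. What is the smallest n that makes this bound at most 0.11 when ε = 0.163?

150

Need 2·155·exp(−2nε²) ≤ 0.11, i.e. exp(−2nε²) ≤ 0.11/310.
So 2nε² ≥ ln(310/0.11) = 7.943847.
Hence n ≥ 7.943847/(2·0.163²) = 149.495.
The smallest integer n is 150.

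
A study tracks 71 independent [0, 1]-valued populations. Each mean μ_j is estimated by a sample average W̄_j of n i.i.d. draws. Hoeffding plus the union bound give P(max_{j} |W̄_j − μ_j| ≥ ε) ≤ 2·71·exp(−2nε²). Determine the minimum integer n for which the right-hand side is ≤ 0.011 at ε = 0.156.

195

Need 2·71·exp(−2nε²) ≤ 0.011, i.e. exp(−2nε²) ≤ 0.011/142.
So 2nε² ≥ ln(142/0.011) = 9.465687.
Hence n ≥ 9.465687/(2·0.156²) = 194.479.
The smallest integer n is 195.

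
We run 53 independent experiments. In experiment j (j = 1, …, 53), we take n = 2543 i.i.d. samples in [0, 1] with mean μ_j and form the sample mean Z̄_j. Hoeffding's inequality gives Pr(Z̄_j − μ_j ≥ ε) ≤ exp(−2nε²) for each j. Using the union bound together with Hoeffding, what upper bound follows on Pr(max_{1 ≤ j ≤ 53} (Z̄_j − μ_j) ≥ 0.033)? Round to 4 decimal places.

Per-experiment Hoeffding bound: exp(−2·2543·0.033²) = exp(−5.53865) = 0.0039318.
Union bound over 53 events: 53·0.0039318 = 0.20839.

0.2084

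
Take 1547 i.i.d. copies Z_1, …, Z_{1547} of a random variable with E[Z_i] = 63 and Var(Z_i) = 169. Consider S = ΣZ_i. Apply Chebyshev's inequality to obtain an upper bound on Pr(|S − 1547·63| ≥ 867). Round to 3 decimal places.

Var(S) = n·Var(Z_i) = 1547·169 = 261443.
Chebyshev: Pr(|S − 1547·63| ≥ 867) ≤ Var(S)/867² = 261443/751689 = 0.3478.

0.348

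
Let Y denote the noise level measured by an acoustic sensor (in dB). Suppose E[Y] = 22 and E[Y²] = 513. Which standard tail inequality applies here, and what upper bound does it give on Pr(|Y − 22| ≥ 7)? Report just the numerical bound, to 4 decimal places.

0.5918

The first two moments determine the variance, so Chebyshev's inequality is the sharpest standard bound available.
Var(Y) = E[Y²] − (E[Y])² = 513 − 484 = 29.
Chebyshev's inequality: Pr(|Y − μ| ≥ t) ≤ Var(Y)/t² = 29/49 = 0.5918.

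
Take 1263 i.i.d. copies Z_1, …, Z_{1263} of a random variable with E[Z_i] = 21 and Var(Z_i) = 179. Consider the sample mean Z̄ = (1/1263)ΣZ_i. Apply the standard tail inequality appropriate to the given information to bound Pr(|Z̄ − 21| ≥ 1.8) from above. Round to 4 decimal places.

0.0437

With mean and variance of each term known, Chebyshev's inequality bounds the deviation of the sum (or sample mean).
Var(Z̄) = Var(Z_i)/n = 179/1263 = 0.14173.
Chebyshev: Pr(|Z̄ − 21| ≥ 1.8) ≤ Var(Z̄)/(1.8)² = 179/(1263·1.8²) = 0.0437.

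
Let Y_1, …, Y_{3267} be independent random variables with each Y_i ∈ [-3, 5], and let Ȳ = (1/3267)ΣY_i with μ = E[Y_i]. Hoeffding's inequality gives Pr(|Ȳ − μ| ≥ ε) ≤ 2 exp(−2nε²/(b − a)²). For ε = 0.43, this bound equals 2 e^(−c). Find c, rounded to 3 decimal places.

c = 2nε²/(b − a)² = 2·3267·0.43² / 8² = 18.8771.

18.877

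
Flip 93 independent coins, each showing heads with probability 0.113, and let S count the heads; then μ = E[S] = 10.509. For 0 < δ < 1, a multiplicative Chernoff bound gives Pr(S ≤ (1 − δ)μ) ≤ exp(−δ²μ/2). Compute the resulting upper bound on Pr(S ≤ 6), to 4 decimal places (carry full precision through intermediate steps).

0.3801

Write 6 = (1 − δ)μ, so δ = 1 − 6/10.509 = 0.4290608…
Then the exponent is δ²μ/2 = (μ − 6)²/(2μ) = 0.967318.
Bound = exp(−0.967318) = 0.38010.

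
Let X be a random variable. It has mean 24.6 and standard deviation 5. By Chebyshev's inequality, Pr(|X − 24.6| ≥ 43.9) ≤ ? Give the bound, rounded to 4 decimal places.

Chebyshev: Pr(|X − μ| ≥ t) ≤ Var(X)/t².
Var(X) = σ² = 5² = 25.
Bound = 25 / 1927.21 = 0.0130.

0.0130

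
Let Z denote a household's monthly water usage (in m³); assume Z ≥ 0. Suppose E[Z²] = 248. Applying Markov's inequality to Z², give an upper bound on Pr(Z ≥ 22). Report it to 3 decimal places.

Since Z ≥ 0, the event {Z ≥ 22} is the same as {Z² ≥ 484}.
Markov's inequality applied to Z² gives Pr(Z² ≥ 484) ≤ E[Z²]/484 = 248/484 = 0.5124.

0.512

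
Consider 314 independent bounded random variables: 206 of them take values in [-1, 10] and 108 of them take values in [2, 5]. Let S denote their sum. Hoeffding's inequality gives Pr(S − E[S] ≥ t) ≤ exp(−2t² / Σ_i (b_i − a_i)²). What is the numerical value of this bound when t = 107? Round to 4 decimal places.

0.4131

Σ(b_i − a_i)² = 206·11² + 108·3² = 25898.
Exponent = 2·107² / 25898 = 0.88416.
Bound = exp(−0.88416) = 0.41306.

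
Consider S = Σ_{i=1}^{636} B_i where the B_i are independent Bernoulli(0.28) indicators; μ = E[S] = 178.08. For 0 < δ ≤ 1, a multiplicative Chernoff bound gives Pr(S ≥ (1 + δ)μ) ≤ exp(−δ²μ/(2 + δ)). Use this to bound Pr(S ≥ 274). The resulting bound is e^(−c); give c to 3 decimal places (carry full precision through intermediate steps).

20.352

Write 274 = (1 + δ)μ, so δ = 274/178.08 − 1 = 0.5386343…
Then the exponent is δ²μ/(2 + δ) = (274 − μ)² / (μ·(2 + δ)) = 20.351810.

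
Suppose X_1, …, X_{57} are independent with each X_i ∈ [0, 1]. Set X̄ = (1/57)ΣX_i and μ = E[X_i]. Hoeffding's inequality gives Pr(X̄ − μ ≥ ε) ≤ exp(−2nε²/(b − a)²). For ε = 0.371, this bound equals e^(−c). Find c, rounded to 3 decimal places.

c = 2nε²/(b − a)² = 2·57·0.371² / 1² = 15.6911.

15.691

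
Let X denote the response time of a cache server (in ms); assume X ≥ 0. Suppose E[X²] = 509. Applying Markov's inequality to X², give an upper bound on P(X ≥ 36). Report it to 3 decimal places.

0.393

Since X ≥ 0, the event {X ≥ 36} is the same as {X² ≥ 1296}.
Markov's inequality applied to X² gives P(X² ≥ 1296) ≤ E[X²]/1296 = 509/1296 = 0.3927.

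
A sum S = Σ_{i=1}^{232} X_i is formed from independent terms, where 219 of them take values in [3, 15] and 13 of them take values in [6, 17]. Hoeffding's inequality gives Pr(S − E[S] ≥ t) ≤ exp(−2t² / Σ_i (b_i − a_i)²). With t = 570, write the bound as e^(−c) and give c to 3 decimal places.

19.626

Σ(b_i − a_i)² = 219·12² + 13·11² = 33109.
c = 2t² / 33109 = 2·570² / 33109 = 19.6261.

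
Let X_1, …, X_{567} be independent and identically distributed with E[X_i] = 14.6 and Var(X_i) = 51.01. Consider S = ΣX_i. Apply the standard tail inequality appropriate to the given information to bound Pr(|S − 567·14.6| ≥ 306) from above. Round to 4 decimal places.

0.3089

With mean and variance of each term known, Chebyshev's inequality bounds the deviation of the sum (or sample mean).
Var(S) = n·Var(X_i) = 567·51.01 = 28922.67.
Chebyshev: Pr(|S − 567·14.6| ≥ 306) ≤ Var(S)/306² = 28922.67/93636 = 0.3089.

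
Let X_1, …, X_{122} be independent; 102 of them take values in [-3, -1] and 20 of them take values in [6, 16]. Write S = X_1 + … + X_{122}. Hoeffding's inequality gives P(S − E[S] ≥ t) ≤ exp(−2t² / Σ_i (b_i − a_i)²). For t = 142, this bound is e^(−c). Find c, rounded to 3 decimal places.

Σ(b_i − a_i)² = 102·2² + 20·10² = 2408.
c = 2t² / 2408 = 2·142² / 2408 = 16.7475.

16.748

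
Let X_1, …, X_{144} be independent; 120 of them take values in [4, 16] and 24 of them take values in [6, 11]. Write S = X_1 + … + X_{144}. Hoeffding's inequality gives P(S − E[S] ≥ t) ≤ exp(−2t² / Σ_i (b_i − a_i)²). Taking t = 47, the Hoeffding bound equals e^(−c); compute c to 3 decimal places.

0.247

Σ(b_i − a_i)² = 120·12² + 24·5² = 17880.
c = 2t² / 17880 = 2·47² / 17880 = 0.2471.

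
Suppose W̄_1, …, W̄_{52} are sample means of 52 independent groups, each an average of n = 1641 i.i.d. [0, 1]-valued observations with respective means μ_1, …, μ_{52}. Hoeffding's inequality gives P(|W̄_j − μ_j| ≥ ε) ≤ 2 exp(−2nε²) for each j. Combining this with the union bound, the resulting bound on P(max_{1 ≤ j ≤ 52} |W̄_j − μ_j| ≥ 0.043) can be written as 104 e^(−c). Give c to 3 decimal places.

Union bound over the 52 events: P(max_{1 ≤ j ≤ 52} |W̄_j − μ_j| ≥ 0.043) ≤ 52·2·exp(−2nε²) = 104 exp(−2·1641·0.043²).
So c = 2·1641·0.043² = 6.0684.

6.068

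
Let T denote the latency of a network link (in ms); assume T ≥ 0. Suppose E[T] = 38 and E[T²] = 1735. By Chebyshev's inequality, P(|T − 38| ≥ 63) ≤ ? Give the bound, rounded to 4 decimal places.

Var(T) = E[T²] − (E[T])² = 1735 − 1444 = 291.
Chebyshev's inequality: P(|T − μ| ≥ t) ≤ Var(T)/t² = 291/3969 = 0.0733.

0.0733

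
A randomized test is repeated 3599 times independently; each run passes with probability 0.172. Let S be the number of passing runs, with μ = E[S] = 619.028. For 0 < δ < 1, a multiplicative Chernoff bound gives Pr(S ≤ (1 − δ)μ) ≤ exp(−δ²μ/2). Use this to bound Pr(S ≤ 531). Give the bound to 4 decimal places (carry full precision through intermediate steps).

Write 531 = (1 − δ)μ, so δ = 1 − 531/619.028 = 0.1422036…
Then the exponent is δ²μ/2 = (μ − 531)²/(2μ) = 6.258949.
Bound = exp(−6.258949) = 0.00191.

0.0019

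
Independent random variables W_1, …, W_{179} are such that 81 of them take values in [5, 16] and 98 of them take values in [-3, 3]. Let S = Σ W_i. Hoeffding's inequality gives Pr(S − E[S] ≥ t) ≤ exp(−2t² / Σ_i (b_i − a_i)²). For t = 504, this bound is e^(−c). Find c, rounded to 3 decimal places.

Σ(b_i − a_i)² = 81·11² + 98·6² = 13329.
c = 2t² / 13329 = 2·504² / 13329 = 38.1148.

38.115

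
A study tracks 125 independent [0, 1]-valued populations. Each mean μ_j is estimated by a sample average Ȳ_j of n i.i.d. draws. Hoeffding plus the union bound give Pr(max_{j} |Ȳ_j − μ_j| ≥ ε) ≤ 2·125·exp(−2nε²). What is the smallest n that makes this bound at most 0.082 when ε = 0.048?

1741

Need 2·125·exp(−2nε²) ≤ 0.082, i.e. exp(−2nε²) ≤ 0.082/250.
So 2nε² ≥ ln(250/0.082) = 8.022497.
Hence n ≥ 8.022497/(2·0.048²) = 1740.993.
The smallest integer n is 1741.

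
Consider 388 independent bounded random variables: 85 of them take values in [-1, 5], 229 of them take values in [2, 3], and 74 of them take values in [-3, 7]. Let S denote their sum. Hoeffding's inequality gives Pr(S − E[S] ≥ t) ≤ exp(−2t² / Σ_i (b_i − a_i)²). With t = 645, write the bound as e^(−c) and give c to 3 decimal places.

77.842

Σ(b_i − a_i)² = 85·6² + 229·1² + 74·10² = 10689.
c = 2t² / 10689 = 2·645² / 10689 = 77.8417.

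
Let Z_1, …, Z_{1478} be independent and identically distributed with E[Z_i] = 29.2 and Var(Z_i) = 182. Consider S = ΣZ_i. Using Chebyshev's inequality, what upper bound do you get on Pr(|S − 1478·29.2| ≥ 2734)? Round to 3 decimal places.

Var(S) = n·Var(Z_i) = 1478·182 = 268996.
Chebyshev: Pr(|S − 1478·29.2| ≥ 2734) ≤ Var(S)/2734² = 268996/7474756 = 0.0360.

0.036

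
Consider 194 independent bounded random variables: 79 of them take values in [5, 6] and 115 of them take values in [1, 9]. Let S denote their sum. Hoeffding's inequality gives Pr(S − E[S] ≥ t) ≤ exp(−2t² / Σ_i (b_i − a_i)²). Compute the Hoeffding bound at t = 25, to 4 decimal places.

0.8453

Σ(b_i − a_i)² = 79·1² + 115·8² = 7439.
Exponent = 2·25² / 7439 = 0.16803.
Bound = exp(−0.16803) = 0.84533.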